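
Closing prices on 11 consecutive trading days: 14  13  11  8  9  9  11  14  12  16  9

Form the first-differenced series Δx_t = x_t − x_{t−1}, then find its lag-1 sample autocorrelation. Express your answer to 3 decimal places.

First differences Δx: -1, -2, -3, 1, 0, 2, 3, -2, 4, -7
Mean of differences = -0.5000
Numerator Σ(Δx_t−Δx̄)(Δx_{t+1}−Δx̄) = -29.7500
Denominator Σ(Δx_t−Δx̄)² = 94.5000
r_1(Δx) = -29.7500 / 94.5000 = -0.315

-0.315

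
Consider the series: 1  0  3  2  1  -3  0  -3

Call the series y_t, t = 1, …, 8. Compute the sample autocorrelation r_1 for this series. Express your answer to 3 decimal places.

0.140

Mean ȳ = (1 + 0 + 3 + 2 + 1 − 3 + 0 − 3)/8 = 0.1250
Numerator Σ_{t=1}^{7}(y_t−ȳ)(y_{t+1}−ȳ) = 4.6094
Denominator Σ(y_t−ȳ)² = 32.8750
r_1 = 4.6094 / 32.8750 = 0.140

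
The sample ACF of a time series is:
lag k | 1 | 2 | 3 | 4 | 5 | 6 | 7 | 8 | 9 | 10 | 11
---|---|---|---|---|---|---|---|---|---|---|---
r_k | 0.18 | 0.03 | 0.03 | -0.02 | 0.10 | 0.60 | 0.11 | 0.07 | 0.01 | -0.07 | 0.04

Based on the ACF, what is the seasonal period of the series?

The largest autocorrelation is r_6 = 0.60; the remaining lags stay at or below 0.18.
The dominant spike at lag 6 indicates a seasonal period of 6.

6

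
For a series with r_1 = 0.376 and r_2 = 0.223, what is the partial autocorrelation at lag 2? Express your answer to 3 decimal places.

0.095

φ_{22} = (r_2 − r_1²) / (1 − r_1²)
r_1² = (0.376)² = 0.141376
Numerator = 0.223 − 0.1414 = 0.0816; denominator = 1 − 0.1414 = 0.8586
φ_{22} = 0.0816 / 0.8586 = 0.095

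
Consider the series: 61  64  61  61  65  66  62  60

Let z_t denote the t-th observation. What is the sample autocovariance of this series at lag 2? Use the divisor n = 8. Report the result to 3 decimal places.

Mean z̄ = (61 + 64 + 61 + 61 + 65 + 66 + 62 + 60)/8 = 62.5000
Σ_{t=1}^{6}(z_t−z̄)(z_{t+2}−z̄) = -19.0000
γ_2 = -19.0000 / 8 = -2.375

-2.375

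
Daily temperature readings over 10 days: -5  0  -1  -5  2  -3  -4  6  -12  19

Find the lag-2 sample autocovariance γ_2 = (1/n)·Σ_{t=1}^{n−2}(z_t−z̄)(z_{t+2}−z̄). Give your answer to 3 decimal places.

Mean z̄ = (-5 + 0 − 1 − 5 + 2 − 3 − 4 + 6 − 12 + 19)/10 = -0.3000
Σ_{t=1}^{8}(z_t−z̄)(z_{t+2}−z̄) = 152.3200
γ_2 = 152.3200 / 10 = 15.232

15.232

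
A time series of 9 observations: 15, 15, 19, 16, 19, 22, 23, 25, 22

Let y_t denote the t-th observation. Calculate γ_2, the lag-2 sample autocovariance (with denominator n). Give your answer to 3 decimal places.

3.351

Mean ȳ = (15 + 15 + 19 + 16 + 19 + 22 + 23 + 25 + 22)/9 = 19.5556
Σ_{t=1}^{7}(y_t−ȳ)(y_{t+2}−ȳ) = 30.1605
γ_2 = 30.1605 / 9 = 3.351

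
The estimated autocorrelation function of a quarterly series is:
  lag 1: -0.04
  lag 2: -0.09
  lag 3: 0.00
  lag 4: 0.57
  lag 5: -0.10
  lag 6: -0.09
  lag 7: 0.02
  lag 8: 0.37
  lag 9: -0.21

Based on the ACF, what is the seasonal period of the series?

The largest autocorrelation is r_4 = 0.57, with a weaker echo at lag 8 (0.37); the remaining lags stay at or below 0.02.
The dominant spike at lag 4 indicates a seasonal period of 4.

4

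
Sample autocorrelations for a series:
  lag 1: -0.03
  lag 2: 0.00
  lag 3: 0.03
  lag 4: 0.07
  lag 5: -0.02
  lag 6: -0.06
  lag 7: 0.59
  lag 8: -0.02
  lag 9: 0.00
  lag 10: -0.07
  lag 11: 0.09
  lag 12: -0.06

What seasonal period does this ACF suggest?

7

The largest autocorrelation is r_7 = 0.59; the remaining lags stay at or below 0.09.
The dominant spike at lag 7 indicates a seasonal period of 7.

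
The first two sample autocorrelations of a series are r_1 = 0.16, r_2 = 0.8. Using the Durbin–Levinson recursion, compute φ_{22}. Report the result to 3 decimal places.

φ_{22} = (r_2 − r_1²) / (1 − r_1²)
r_1² = (0.16)² = 0.0256
Numerator = 0.8 − 0.0256 = 0.7744; denominator = 1 − 0.0256 = 0.9744
φ_{22} = 0.7744 / 0.9744 = 0.795

0.795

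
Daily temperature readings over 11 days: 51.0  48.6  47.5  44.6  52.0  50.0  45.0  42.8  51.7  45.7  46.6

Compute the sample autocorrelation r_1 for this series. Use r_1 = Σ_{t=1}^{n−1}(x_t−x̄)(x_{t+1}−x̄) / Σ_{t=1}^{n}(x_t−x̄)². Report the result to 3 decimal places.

-0.188

Mean x̄ = (51.0 + 48.6 + 47.5 + 44.6 + 52.0 + 50.0 + 45.0 + 42.8 + 51.7 + 45.7 + 46.6)/11 = 47.7727
Numerator Σ_{t=1}^{10}(x_t−x̄)(x_{t+1}−x̄) = -18.3135
Denominator Σ(x_t−x̄)² = 97.5818
r_1 = -18.3135 / 97.5818 = -0.188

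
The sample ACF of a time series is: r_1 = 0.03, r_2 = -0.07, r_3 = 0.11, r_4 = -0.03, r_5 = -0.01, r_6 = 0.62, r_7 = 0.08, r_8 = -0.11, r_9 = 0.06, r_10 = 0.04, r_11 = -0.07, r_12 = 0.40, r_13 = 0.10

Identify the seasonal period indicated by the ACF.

6

The largest autocorrelation is r_6 = 0.62, with a weaker echo at lag 12 (0.40); the remaining lags stay at or below 0.11.
The dominant spike at lag 6 indicates a seasonal period of 6.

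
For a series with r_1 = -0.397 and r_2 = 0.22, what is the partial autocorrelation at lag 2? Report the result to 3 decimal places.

φ_{22} = (r_2 − r_1²) / (1 − r_1²)
r_1² = (-0.397)² = 0.157609
Numerator = 0.22 − 0.1576 = 0.0624; denominator = 1 − 0.1576 = 0.8424
φ_{22} = 0.0624 / 0.8424 = 0.074

0.074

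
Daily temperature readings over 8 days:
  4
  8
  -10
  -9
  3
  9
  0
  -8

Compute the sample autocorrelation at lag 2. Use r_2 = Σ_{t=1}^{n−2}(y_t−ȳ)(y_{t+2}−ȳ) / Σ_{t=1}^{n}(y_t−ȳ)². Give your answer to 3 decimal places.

-0.720

Mean ȳ = (4 + 8 − 10 − 9 + 3 + 9 + 0 − 8)/8 = -0.3750
Deviations from mean: 4.3750, 8.3750, -9.6250, -8.6250, 3.3750, 9.3750, 0.3750, -7.6250
Numerator Σ_{t=1}^{6}(y_t−ȳ)(y_{t+2}−ȳ) = -297.9063
Denominator Σ(y_t−ȳ)² = 413.8750
r_2 = -297.9063 / 413.8750 = -0.720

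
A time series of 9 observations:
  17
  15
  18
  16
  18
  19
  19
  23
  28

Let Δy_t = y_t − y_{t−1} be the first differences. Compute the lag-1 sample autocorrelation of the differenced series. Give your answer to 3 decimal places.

First differences Δy: -2, 3, -2, 2, 1, 0, 4, 5
Mean of differences = 1.3750
Numerator Σ(Δy_t−Δȳ)(Δy_{t+1}−Δȳ) = -6.8906
Denominator Σ(Δy_t−Δȳ)² = 47.8750
r_1(Δy) = -6.8906 / 47.8750 = -0.144

-0.144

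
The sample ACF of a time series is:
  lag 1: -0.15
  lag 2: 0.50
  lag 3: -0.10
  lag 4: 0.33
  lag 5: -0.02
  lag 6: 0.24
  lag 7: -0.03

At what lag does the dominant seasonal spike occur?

The largest autocorrelation is r_2 = 0.50, with weaker echoes at lags 4 (0.33) and 6 (0.24); the remaining lags stay at or below -0.02.
The dominant spike at lag 2 indicates a seasonal period of 2.

2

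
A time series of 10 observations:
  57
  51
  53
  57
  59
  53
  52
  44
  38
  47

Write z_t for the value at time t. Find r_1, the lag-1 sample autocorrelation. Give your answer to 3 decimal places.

0.565

Mean z̄ = (57 + 51 + 53 + 57 + 59 + 53 + 52 + 44 + 38 + 47)/10 = 51.1000
Numerator Σ_{t=1}^{9}(z_t−z̄)(z_{t+1}−z̄) = 214.0900
Denominator Σ(z_t−z̄)² = 378.9000
r_1 = 214.0900 / 378.9000 = 0.565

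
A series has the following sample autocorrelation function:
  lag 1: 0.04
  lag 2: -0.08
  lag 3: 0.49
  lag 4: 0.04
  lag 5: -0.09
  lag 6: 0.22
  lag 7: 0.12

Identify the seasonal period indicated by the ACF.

The largest autocorrelation is r_3 = 0.49, with a weaker echo at lag 6 (0.22); the remaining lags stay at or below 0.12.
The dominant spike at lag 3 indicates a seasonal period of 3.

3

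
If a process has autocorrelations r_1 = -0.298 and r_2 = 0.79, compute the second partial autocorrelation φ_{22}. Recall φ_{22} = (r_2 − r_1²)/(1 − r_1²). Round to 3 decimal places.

0.770

φ_{22} = (r_2 − r_1²) / (1 − r_1²)
r_1² = (-0.298)² = 0.088804
Numerator = 0.79 − 0.0888 = 0.7012; denominator = 1 − 0.0888 = 0.9112
φ_{22} = 0.7012 / 0.9112 = 0.770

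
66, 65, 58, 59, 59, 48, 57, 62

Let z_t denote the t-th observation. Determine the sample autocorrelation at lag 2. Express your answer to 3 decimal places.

Mean z̄ = (66 + 65 + 58 + 59 + 59 + 48 + 57 + 62)/8 = 59.2500
Deviations from mean: 6.7500, 5.7500, -1.2500, -0.2500, -0.2500, -11.2500, -2.2500, 2.7500
Numerator Σ_{t=1}^{6}(z_t−z̄)(z_{t+2}−z̄) = -37.1250
Denominator Σ(z_t−z̄)² = 219.5000
r_2 = -37.1250 / 219.5000 = -0.169

-0.169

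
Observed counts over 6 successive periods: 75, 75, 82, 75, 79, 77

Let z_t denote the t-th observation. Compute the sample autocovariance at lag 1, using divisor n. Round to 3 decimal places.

Mean z̄ = (75 + 75 + 82 + 75 + 79 + 77)/6 = 77.1667
Deviations: -2.1667, -2.1667, 4.8333, -2.1667, 1.8333, -0.1667
Σ_{t=1}^{5}(z_t−z̄)(z_{t+1}−z̄) = -20.5278
γ_1 = -20.5278 / 6 = -3.421

-3.421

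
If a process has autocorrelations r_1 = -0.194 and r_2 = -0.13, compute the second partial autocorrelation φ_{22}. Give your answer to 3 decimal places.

φ_{22} = (r_2 − r_1²) / (1 − r_1²)
r_1² = (-0.194)² = 0.037636
Numerator = -0.13 − 0.0376 = -0.1676; denominator = 1 − 0.0376 = 0.9624
φ_{22} = -0.1676 / 0.9624 = -0.174

-0.174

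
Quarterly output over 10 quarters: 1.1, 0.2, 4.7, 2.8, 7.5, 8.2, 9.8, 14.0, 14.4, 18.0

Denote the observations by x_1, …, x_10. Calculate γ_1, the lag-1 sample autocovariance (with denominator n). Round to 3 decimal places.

Mean x̄ = (1.1 + 0.2 + 4.7 + 2.8 + 7.5 + 8.2 + 9.8 + 14.0 + 14.4 + 18.0)/10 = 8.0700
Σ_{t=1}^{9}(x_t−x̄)(x_{t+1}−x̄) = 212.9431
γ_1 = 212.9431 / 10 = 21.294

21.294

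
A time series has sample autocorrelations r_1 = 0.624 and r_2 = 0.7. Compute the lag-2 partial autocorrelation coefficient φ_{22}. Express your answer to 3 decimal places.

0.509

φ_{22} = (r_2 − r_1²) / (1 − r_1²)
r_1² = (0.624)² = 0.389376
Numerator = 0.7 − 0.3894 = 0.3106; denominator = 1 − 0.3894 = 0.6106
φ_{22} = 0.3106 / 0.6106 = 0.509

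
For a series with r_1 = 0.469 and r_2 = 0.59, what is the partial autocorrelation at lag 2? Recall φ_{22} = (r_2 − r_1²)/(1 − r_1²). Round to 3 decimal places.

0.474

φ_{22} = (r_2 − r_1²) / (1 − r_1²)
r_1² = (0.469)² = 0.219961
Numerator = 0.59 − 0.2200 = 0.3700; denominator = 1 − 0.2200 = 0.7800
φ_{22} = 0.3700 / 0.7800 = 0.474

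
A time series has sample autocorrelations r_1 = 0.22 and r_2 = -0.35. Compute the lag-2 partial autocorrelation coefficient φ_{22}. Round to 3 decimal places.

-0.419

φ_{22} = (r_2 − r_1²) / (1 − r_1²)
r_1² = (0.22)² = 0.0484
Numerator = -0.35 − 0.0484 = -0.3984; denominator = 1 − 0.0484 = 0.9516
φ_{22} = -0.3984 / 0.9516 = -0.419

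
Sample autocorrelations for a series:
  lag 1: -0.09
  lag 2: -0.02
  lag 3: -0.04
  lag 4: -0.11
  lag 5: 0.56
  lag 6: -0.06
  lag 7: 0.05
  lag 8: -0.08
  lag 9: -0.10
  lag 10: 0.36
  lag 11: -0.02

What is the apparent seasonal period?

The largest autocorrelation is r_5 = 0.56, with a weaker echo at lag 10 (0.36); the remaining lags stay at or below 0.05.
The dominant spike at lag 5 indicates a seasonal period of 5.

5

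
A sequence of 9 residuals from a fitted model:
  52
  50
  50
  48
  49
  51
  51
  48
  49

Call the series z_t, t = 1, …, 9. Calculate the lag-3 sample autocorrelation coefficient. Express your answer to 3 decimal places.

Mean z̄ = (52 + 50 + 50 + 48 + 49 + 51 + 51 + 48 + 49)/9 = 49.7778
Numerator Σ_{t=1}^{6}(z_t−z̄)(z_{t+3}−z̄) = -5.5926
Denominator Σ(z_t−z̄)² = 15.5556
r_3 = -5.5926 / 15.5556 = -0.360

-0.360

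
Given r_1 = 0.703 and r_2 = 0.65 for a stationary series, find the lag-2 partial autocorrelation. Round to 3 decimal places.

φ_{22} = (r_2 − r_1²) / (1 − r_1²)
r_1² = (0.703)² = 0.494209
Numerator = 0.65 − 0.4942 = 0.1558; denominator = 1 − 0.4942 = 0.5058
φ_{22} = 0.1558 / 0.5058 = 0.308

0.308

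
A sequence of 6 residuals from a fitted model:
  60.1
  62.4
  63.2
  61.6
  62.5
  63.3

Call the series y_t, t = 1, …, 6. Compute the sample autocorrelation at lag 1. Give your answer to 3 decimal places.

Mean ȳ = (60.1 + 62.4 + 63.2 + 61.6 + 62.5 + 63.3)/6 = 62.1833
Deviations from mean: -2.0833, 0.2167, 1.0167, -0.5833, 0.3167, 1.1167
Numerator Σ_{t=1}^{5}(y_t−ȳ)(y_{t+1}−ȳ) = -0.6553
Denominator Σ(y_t−ȳ)² = 7.1083
r_1 = -0.6553 / 7.1083 = -0.092

-0.092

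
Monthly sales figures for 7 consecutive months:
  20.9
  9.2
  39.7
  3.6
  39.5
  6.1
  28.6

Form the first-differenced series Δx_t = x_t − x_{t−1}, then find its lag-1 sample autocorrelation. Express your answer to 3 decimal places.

-0.892

First differences Δx: -11.7, 30.5, -36.1, 35.9, -33.4, 22.5
Mean of differences = 1.2833
Numerator Σ(Δx_t−Δx̄)(Δx_{t+1}−Δx̄) = -4702.1186
Denominator Σ(Δx_t−Δx̄)² = 5271.0883
r_1(Δx) = -4702.1186 / 5271.0883 = -0.892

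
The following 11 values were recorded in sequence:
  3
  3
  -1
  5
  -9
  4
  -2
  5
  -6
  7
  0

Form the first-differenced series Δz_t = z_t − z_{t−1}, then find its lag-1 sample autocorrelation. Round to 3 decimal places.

-0.857

First differences Δz: 0, -4, 6, -14, 13, -6, 7, -11, 13, -7
Mean of differences = -0.3000
Numerator Σ(Δz_t−Δz̄)(Δz_{t+1}−Δz̄) = -719.8900
Denominator Σ(Δz_t−Δz̄)² = 840.1000
r_1(Δz) = -719.8900 / 840.1000 = -0.857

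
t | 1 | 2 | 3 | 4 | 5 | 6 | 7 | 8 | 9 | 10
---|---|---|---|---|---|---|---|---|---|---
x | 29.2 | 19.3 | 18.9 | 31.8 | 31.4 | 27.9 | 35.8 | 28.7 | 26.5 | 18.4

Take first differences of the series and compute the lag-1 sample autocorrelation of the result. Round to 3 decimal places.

First differences Δx: -9.9, -0.4, 12.9, -0.4, -3.5, 7.9, -7.1, -2.2, -8.1
Mean of differences = -1.2000
Numerator Σ(Δx_t−Δx̄)(Δx_{t+1}−Δx̄) = -48.0600
Denominator Σ(Δx_t−Δx̄)² = 447.3000
r_1(Δx) = -48.0600 / 447.3000 = -0.107

-0.107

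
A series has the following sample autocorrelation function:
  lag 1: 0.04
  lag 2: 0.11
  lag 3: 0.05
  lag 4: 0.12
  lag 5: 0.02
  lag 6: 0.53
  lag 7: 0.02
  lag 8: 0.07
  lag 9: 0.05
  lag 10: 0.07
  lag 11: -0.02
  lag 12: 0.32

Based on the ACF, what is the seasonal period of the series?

6

The largest autocorrelation is r_6 = 0.53, with a weaker echo at lag 12 (0.32); the remaining lags stay at or below 0.12.
The dominant spike at lag 6 indicates a seasonal period of 6.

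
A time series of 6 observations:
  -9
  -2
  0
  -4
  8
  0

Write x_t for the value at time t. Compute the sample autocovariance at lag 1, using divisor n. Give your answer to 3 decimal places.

Mean x̄ = (-9 − 2 + 0 − 4 + 8 + 0)/6 = -1.1667
Σ_{t=1}^{5}(x_t−x̄)(x_{t+1}−x̄) = -13.0278
γ_1 = -13.0278 / 6 = -2.171

-2.171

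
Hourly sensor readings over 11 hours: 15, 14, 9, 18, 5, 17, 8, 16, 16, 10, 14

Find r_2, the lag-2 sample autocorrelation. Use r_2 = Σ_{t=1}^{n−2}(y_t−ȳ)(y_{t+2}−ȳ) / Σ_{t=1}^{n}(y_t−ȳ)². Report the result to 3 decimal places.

0.446

Mean ȳ = (15 + 14 + 9 + 18 + 5 + 17 + 8 + 16 + 16 + 10 + 14)/11 = 12.9091
Numerator Σ_{t=1}^{9}(y_t−ȳ)(y_{t+2}−ȳ) = 79.8017
Denominator Σ(y_t−ȳ)² = 178.9091
r_2 = 79.8017 / 178.9091 = 0.446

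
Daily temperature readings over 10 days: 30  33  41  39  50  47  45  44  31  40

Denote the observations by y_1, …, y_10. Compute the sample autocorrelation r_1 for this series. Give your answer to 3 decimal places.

Mean ȳ = (30 + 33 + 41 + 39 + 50 + 47 + 45 + 44 + 31 + 40)/10 = 40.0000
Numerator Σ_{t=1}^{9}(y_t−ȳ)(y_{t+1}−ȳ) = 141.0000
Denominator Σ(y_t−ȳ)² = 422.0000
r_1 = 141.0000 / 422.0000 = 0.334

0.334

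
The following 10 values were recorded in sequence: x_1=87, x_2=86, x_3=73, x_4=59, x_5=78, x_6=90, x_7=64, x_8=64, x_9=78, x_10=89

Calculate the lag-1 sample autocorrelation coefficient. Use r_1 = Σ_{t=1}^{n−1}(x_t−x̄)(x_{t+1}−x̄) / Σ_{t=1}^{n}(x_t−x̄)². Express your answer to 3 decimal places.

0.098

Mean x̄ = (87 + 86 + 73 + 59 + 78 + 90 + 64 + 64 + 78 + 89)/10 = 76.8000
Numerator Σ_{t=1}^{9}(x_t−x̄)(x_{t+1}−x̄) = 115.1600
Denominator Σ(x_t−x̄)² = 1173.6000
r_1 = 115.1600 / 1173.6000 = 0.098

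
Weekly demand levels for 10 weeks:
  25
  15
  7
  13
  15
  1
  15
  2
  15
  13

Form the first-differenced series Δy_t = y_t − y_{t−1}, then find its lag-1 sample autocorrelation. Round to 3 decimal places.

First differences Δy: -10, -8, 6, 2, -14, 14, -13, 13, -2
Mean of differences = -1.3333
Numerator Σ(Δy_t−Δȳ)(Δy_{t+1}−Δȳ) = -558.7778
Denominator Σ(Δy_t−Δȳ)² = 922.0000
r_1(Δy) = -558.7778 / 922.0000 = -0.606

-0.606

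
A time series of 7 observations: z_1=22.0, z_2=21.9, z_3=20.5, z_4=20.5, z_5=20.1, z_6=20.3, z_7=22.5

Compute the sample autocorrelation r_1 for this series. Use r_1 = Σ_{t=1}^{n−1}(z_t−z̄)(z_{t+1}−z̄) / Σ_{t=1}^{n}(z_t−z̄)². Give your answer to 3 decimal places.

Mean z̄ = (22.0 + 21.9 + 20.5 + 20.5 + 20.1 + 20.3 + 22.5)/7 = 21.1143
Deviations from mean: 0.8857, 0.7857, -0.6143, -0.6143, -1.0143, -0.8143, 1.3857
Numerator Σ_{t=1}^{6}(z_t−z̄)(z_{t+1}−z̄) = 0.9112
Denominator Σ(z_t−z̄)² = 5.7686
r_1 = 0.9112 / 5.7686 = 0.158

0.158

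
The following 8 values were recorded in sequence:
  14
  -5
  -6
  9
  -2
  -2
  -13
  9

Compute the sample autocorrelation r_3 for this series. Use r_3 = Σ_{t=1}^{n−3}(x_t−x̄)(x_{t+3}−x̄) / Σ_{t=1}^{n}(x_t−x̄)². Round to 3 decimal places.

Mean x̄ = (14 − 5 − 6 + 9 − 2 − 2 − 13 + 9)/8 = 0.5000
Numerator Σ_{t=1}^{5}(x_t−x̄)(x_{t+3}−x̄) = 8.7500
Denominator Σ(x_t−x̄)² = 594.0000
r_3 = 8.7500 / 594.0000 = 0.015

0.015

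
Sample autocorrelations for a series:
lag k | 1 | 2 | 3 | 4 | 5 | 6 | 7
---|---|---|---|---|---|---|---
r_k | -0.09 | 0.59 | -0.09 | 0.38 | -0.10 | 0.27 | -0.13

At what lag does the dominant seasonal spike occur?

The largest autocorrelation is r_2 = 0.59, with weaker echoes at lags 4 (0.38) and 6 (0.27); the remaining lags stay at or below -0.09.
The dominant spike at lag 2 indicates a seasonal period of 2.

2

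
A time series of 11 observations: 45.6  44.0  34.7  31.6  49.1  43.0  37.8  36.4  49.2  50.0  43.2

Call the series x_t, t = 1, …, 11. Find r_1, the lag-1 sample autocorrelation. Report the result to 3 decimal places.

Mean x̄ = (45.6 + 44.0 + 34.7 + 31.6 + 49.1 + 43.0 + 37.8 + 36.4 + 49.2 + 50.0 + 43.2)/11 = 42.2364
Numerator Σ_{t=1}^{10}(x_t−x̄)(x_{t+1}−x̄) = 48.4441
Denominator Σ(x_t−x̄)² = 395.4855
r_1 = 48.4441 / 395.4855 = 0.122

0.122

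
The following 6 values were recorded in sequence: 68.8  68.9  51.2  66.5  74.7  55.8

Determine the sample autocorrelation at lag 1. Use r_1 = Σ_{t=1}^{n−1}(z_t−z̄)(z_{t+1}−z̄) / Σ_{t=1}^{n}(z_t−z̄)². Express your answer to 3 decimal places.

-0.336

Mean z̄ = (68.8 + 68.9 + 51.2 + 66.5 + 74.7 + 55.8)/6 = 64.3167
Deviations from mean: 4.4833, 4.5833, -13.1167, 2.1833, 10.3833, -8.5167
Numerator Σ_{t=1}^{5}(z_t−z̄)(z_{t+1}−z̄) = -133.9686
Denominator Σ(z_t−z̄)² = 398.2683
r_1 = -133.9686 / 398.2683 = -0.336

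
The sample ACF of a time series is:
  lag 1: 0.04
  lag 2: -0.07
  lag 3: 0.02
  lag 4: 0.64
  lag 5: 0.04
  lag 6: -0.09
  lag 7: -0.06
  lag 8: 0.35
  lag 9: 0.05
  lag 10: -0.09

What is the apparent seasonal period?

4

The largest autocorrelation is r_4 = 0.64, with a weaker echo at lag 8 (0.35); the remaining lags stay at or below 0.05.
The dominant spike at lag 4 indicates a seasonal period of 4.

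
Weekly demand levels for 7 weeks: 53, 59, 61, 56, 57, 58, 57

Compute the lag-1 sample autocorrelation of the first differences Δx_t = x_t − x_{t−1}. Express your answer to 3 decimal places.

-0.043

First differences Δx: 6, 2, -5, 1, 1, -1
Mean of differences = 0.6667
Numerator Σ(Δx_t−Δx̄)(Δx_{t+1}−Δx̄) = -2.7778
Denominator Σ(Δx_t−Δx̄)² = 65.3333
r_1(Δx) = -2.7778 / 65.3333 = -0.043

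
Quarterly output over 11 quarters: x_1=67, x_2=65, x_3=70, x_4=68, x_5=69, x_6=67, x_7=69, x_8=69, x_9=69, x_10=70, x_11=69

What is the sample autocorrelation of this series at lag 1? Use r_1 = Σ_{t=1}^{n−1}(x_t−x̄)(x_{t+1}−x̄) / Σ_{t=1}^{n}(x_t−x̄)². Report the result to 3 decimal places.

Mean x̄ = (67 + 65 + 70 + 68 + 69 + 67 + 69 + 69 + 69 + 70 + 69)/11 = 68.3636
Numerator Σ_{t=1}^{10}(x_t−x̄)(x_{t+1}−x̄) = -0.5868
Denominator Σ(x_t−x̄)² = 22.5455
r_1 = -0.5868 / 22.5455 = -0.026

-0.026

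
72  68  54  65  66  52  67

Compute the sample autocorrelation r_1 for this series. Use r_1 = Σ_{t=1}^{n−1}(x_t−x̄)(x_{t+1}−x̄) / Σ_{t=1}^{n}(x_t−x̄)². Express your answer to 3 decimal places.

Mean x̄ = (72 + 68 + 54 + 65 + 66 + 52 + 67)/7 = 63.4286
Deviations from mean: 8.5714, 4.5714, -9.4286, 1.5714, 2.5714, -11.4286, 3.5714
Σ(x_t−x̄)(x_{t+1}−x̄) = (39.1837) + (-43.1020) + (-14.8163) + (4.0408) + (-29.3878) + (-40.8163) = -84.8980
Denominator Σ(x_t−x̄)² = 335.7143
r_1 = -84.8980 / 335.7143 = -0.253

-0.253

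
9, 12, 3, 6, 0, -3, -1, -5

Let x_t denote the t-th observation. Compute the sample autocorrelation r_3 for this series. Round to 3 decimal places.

0.010

Mean x̄ = (9 + 12 + 3 + 6 + 0 − 3 − 1 − 5)/8 = 2.6250
Σ(x_t−x̄)(x_{t+3}−x̄) = (21.5156) + (-24.6094) + (-2.1094) + (-12.2344) + (20.0156) = 2.5781
Denominator Σ(x_t−x̄)² = 249.8750
r_3 = 2.5781 / 249.8750 = 0.010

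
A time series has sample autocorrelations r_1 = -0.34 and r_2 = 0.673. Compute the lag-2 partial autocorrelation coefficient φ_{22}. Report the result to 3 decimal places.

0.630

φ_{22} = (r_2 − r_1²) / (1 − r_1²)
r_1² = (-0.34)² = 0.1156
Numerator = 0.673 − 0.1156 = 0.5574; denominator = 1 − 0.1156 = 0.8844
φ_{22} = 0.5574 / 0.8844 = 0.630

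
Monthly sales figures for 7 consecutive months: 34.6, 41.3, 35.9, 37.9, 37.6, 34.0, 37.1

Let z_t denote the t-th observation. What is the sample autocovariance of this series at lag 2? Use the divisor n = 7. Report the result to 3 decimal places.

Mean z̄ = (34.6 + 41.3 + 35.9 + 37.9 + 37.6 + 34.0 + 37.1)/7 = 36.9143
Σ_{t=1}^{5}(z_t−z̄)(z_{t+2}−z̄) = 3.2296
γ_2 = 3.2296 / 7 = 0.461

0.461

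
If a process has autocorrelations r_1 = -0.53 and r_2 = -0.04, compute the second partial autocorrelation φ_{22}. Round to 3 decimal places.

-0.446

φ_{22} = (r_2 − r_1²) / (1 − r_1²)
r_1² = (-0.53)² = 0.2809
Numerator = -0.04 − 0.2809 = -0.3209; denominator = 1 − 0.2809 = 0.7191
φ_{22} = -0.3209 / 0.7191 = -0.446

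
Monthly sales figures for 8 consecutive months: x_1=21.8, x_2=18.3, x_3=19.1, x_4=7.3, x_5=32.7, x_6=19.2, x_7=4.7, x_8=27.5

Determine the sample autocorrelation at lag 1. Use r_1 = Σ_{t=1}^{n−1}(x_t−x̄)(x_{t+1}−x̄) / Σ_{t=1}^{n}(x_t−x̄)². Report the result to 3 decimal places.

-0.472

Mean x̄ = (21.8 + 18.3 + 19.1 + 7.3 + 32.7 + 19.2 + 4.7 + 27.5)/8 = 18.8250
Deviations from mean: 2.9750, -0.5250, 0.2750, -11.5250, 13.8750, 0.3750, -14.1250, 8.6750
Σ(x_t−x̄)(x_{t+1}−x̄) = (-1.5619) + (-0.1444) + (-3.1694) + (-159.9094) + (5.2031) + (-5.2969) + (-122.5344) = -287.4131
Denominator Σ(x_t−x̄)² = 609.4550
r_1 = -287.4131 / 609.4550 = -0.472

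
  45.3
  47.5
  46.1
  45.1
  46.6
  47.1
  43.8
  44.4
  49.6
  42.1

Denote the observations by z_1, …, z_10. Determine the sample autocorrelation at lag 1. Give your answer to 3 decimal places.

-0.476

Mean z̄ = (45.3 + 47.5 + 46.1 + 45.1 + 46.6 + 47.1 + 43.8 + 44.4 + 49.6 + 42.1)/10 = 45.7600
Numerator Σ_{t=1}^{9}(z_t−z̄)(z_{t+1}−z̄) = -19.0996
Denominator Σ(z_t−z̄)² = 40.1240
r_1 = -19.0996 / 40.1240 = -0.476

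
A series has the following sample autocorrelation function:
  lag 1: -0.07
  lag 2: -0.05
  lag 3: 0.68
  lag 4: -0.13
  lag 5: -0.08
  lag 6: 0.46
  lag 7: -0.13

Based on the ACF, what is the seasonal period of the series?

The largest autocorrelation is r_3 = 0.68, with a weaker echo at lag 6 (0.46); the remaining lags stay at or below -0.05.
The dominant spike at lag 3 indicates a seasonal period of 3.

3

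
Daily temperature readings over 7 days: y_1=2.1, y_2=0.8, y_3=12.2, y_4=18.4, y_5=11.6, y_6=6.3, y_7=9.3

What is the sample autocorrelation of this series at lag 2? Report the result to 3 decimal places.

Mean ȳ = (2.1 + 0.8 + 12.2 + 18.4 + 11.6 + 6.3 + 9.3)/7 = 8.6714
Σ(y_t−ȳ)(y_{t+2}−ȳ) = (-23.1878) + (-76.5778) + (10.3337) + (-23.0706) + (1.8408) = -110.6616
Denominator Σ(y_t−ȳ)² = 226.8343
r_2 = -110.6616 / 226.8343 = -0.488

-0.488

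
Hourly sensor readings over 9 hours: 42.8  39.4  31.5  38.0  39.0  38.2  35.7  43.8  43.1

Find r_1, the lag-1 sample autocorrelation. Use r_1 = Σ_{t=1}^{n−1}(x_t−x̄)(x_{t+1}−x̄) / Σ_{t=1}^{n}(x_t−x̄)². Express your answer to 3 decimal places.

0.105

Mean x̄ = (42.8 + 39.4 + 31.5 + 38.0 + 39.0 + 38.2 + 35.7 + 43.8 + 43.1)/9 = 39.0556
Numerator Σ_{t=1}^{8}(x_t−x̄)(x_{t+1}−x̄) = 12.9080
Denominator Σ(x_t−x̄)² = 123.2022
r_1 = 12.9080 / 123.2022 = 0.105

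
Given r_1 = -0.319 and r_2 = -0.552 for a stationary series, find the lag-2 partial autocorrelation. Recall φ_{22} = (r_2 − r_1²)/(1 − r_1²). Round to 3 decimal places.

-0.728

φ_{22} = (r_2 − r_1²) / (1 − r_1²)
r_1² = (-0.319)² = 0.101761
Numerator = -0.552 − 0.1018 = -0.6538; denominator = 1 − 0.1018 = 0.8982
φ_{22} = -0.6538 / 0.8982 = -0.728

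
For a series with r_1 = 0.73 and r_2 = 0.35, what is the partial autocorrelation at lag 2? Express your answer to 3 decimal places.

-0.392

φ_{22} = (r_2 − r_1²) / (1 − r_1²)
r_1² = (0.73)² = 0.5329
Numerator = 0.35 − 0.5329 = -0.1829; denominator = 1 − 0.5329 = 0.4671
φ_{22} = -0.1829 / 0.4671 = -0.392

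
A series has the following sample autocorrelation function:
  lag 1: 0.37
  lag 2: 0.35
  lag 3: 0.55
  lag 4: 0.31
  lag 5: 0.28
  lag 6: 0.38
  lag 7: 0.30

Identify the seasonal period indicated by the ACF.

3

The largest autocorrelation is r_3 = 0.55, with a weaker echo at lag 6 (0.38); the remaining lags stay at or below 0.37. The elevated value at lag 1 (0.37), dropping to 0.35 at lag 2, reflects decaying short-term dependence rather than seasonality.
The dominant spike at lag 3 indicates a seasonal period of 3.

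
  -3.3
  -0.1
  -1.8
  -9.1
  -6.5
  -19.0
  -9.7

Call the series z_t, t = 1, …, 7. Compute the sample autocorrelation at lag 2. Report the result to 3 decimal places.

0.129

Mean z̄ = (-3.3 − 0.1 − 1.8 − 9.1 − 6.5 − 19.0 − 9.7)/7 = -7.0714
Deviations from mean: 3.7714, 6.9714, 5.2714, -2.0286, 0.5714, -11.9286, -2.6286
Numerator Σ_{t=1}^{5}(z_t−z̄)(z_{t+2}−z̄) = 31.4469
Denominator Σ(z_t−z̄)² = 244.2543
r_2 = 31.4469 / 244.2543 = 0.129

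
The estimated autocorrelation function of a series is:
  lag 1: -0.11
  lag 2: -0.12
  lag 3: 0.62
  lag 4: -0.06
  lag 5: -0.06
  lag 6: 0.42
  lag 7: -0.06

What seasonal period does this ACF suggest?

The largest autocorrelation is r_3 = 0.62, with a weaker echo at lag 6 (0.42); the remaining lags stay at or below -0.06.
The dominant spike at lag 3 indicates a seasonal period of 3.

3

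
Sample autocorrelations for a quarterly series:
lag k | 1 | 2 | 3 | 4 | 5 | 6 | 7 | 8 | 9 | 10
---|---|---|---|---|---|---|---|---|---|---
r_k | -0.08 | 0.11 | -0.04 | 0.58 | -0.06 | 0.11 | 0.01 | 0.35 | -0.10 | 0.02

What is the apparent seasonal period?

The largest autocorrelation is r_4 = 0.58, with a weaker echo at lag 8 (0.35); the remaining lags stay at or below 0.11.
The dominant spike at lag 4 indicates a seasonal period of 4.

4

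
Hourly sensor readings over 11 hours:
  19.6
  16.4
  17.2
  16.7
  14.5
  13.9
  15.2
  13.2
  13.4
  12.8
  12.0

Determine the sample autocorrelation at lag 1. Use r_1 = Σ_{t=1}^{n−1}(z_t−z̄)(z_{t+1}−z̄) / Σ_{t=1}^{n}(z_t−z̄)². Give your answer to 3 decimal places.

Mean z̄ = (19.6 + 16.4 + 17.2 + 16.7 + 14.5 + 13.9 + 15.2 + 13.2 + 13.4 + 12.8 + 12.0)/11 = 14.9909
Numerator Σ_{t=1}^{10}(z_t−z̄)(z_{t+1}−z̄) = 25.3645
Denominator Σ(z_t−z̄)² = 51.9891
r_1 = 25.3645 / 51.9891 = 0.488

0.488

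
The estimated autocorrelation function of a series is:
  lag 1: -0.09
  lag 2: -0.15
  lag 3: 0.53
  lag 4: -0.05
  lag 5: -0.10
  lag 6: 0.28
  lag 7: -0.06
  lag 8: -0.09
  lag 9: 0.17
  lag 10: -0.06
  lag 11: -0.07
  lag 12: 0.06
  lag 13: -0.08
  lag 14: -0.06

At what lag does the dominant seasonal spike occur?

3

The largest autocorrelation is r_3 = 0.53, with weaker echoes at lags 6 (0.28) and 9 (0.17); the remaining lags stay at or below 0.06.
The dominant spike at lag 3 indicates a seasonal period of 3.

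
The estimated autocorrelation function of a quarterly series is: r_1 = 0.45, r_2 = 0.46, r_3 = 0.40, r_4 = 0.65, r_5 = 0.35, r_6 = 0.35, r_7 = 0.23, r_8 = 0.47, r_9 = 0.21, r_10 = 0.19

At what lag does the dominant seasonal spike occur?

4

The largest autocorrelation is r_4 = 0.65, with a weaker echo at lag 8 (0.47); the remaining lags stay at or below 0.46.
The dominant spike at lag 4 indicates a seasonal period of 4.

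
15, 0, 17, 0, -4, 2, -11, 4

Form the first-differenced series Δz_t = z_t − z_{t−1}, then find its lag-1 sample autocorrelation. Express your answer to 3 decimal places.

-0.644

First differences Δz: -15, 17, -17, -4, 6, -13, 15
Mean of differences = -1.5714
Numerator Σ(Δz_t−Δz̄)(Δz_{t+1}−Δz̄) = -792.7551
Denominator Σ(Δz_t−Δz̄)² = 1231.7143
r_1(Δz) = -792.7551 / 1231.7143 = -0.644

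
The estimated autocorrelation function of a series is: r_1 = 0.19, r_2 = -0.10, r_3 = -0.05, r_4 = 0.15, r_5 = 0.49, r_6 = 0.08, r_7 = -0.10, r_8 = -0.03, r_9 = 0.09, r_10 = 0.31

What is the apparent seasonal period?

The largest autocorrelation is r_5 = 0.49, with a weaker echo at lag 10 (0.31); the remaining lags stay at or below 0.19.
The dominant spike at lag 5 indicates a seasonal period of 5.

5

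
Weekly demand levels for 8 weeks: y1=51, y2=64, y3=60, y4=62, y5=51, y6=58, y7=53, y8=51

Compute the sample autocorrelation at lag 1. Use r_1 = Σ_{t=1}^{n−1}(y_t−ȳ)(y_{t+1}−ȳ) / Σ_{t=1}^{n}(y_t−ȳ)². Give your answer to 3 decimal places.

-0.089

Mean ȳ = (51 + 64 + 60 + 62 + 51 + 58 + 53 + 51)/8 = 56.2500
Σ(y_t−ȳ)(y_{t+1}−ȳ) = (-40.6875) + (29.0625) + (21.5625) + (-30.1875) + (-9.1875) + (-5.6875) + (17.0625) = -18.0625
Denominator Σ(y_t−ȳ)² = 203.5000
r_1 = -18.0625 / 203.5000 = -0.089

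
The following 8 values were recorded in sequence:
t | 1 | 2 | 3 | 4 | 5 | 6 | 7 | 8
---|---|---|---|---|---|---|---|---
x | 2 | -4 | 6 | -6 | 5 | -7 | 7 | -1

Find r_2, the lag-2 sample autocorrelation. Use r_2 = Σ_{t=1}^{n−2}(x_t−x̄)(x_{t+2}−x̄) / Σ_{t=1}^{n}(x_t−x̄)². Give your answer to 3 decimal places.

0.698

Mean x̄ = (2 − 4 + 6 − 6 + 5 − 7 + 7 − 1)/8 = 0.2500
Deviations from mean: 1.7500, -4.2500, 5.7500, -6.2500, 4.7500, -7.2500, 6.7500, -1.2500
Numerator Σ_{t=1}^{6}(x_t−x̄)(x_{t+2}−x̄) = 150.3750
Denominator Σ(x_t−x̄)² = 215.5000
r_2 = 150.3750 / 215.5000 = 0.698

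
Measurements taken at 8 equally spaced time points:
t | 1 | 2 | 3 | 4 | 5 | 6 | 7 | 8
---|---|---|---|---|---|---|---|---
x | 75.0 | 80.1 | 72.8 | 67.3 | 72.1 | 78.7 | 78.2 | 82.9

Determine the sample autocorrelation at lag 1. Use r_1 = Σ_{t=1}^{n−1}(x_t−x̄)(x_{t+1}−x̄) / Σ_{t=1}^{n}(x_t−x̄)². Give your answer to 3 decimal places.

Mean x̄ = (75.0 + 80.1 + 72.8 + 67.3 + 72.1 + 78.7 + 78.2 + 82.9)/8 = 75.8875
Deviations from mean: -0.8875, 4.2125, -3.0875, -8.5875, -3.7875, 2.8125, 2.3125, 7.0125
Σ(x_t−x̄)(x_{t+1}−x̄) = (-3.7386) + (-13.0061) + (26.5139) + (32.5252) + (-10.6523) + (6.5039) + (16.2164) = 54.3623
Denominator Σ(x_t−x̄)² = 178.5888
r_1 = 54.3623 / 178.5888 = 0.304

0.304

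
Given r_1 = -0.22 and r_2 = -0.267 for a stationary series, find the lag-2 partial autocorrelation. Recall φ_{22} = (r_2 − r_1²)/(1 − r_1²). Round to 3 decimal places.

φ_{22} = (r_2 − r_1²) / (1 − r_1²)
r_1² = (-0.22)² = 0.0484
Numerator = -0.267 − 0.0484 = -0.3154; denominator = 1 − 0.0484 = 0.9516
φ_{22} = -0.3154 / 0.9516 = -0.331

-0.331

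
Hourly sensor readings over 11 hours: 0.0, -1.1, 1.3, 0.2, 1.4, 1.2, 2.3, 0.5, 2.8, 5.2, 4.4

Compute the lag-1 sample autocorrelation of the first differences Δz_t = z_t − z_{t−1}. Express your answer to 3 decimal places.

-0.526

First differences Δz: -1.1, 2.4, -1.1, 1.2, -0.2, 1.1, -1.8, 2.3, 2.4, -0.8
Mean of differences = 0.4400
Numerator Σ(Δz_t−Δz̄)(Δz_{t+1}−Δz̄) = -12.5456
Denominator Σ(Δz_t−Δz̄)² = 23.8640
r_1(Δz) = -12.5456 / 23.8640 = -0.526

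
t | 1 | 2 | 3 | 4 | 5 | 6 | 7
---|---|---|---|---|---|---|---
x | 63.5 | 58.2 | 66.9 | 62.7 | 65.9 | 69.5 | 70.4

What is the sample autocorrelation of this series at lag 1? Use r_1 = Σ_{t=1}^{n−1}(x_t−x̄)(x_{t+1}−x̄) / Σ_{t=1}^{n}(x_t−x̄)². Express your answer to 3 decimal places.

0.184

Mean x̄ = (63.5 + 58.2 + 66.9 + 62.7 + 65.9 + 69.5 + 70.4)/7 = 65.3000
Deviations from mean: -1.8000, -7.1000, 1.6000, -2.6000, 0.6000, 4.2000, 5.1000
Σ(x_t−x̄)(x_{t+1}−x̄) = (12.7800) + (-11.3600) + (-4.1600) + (-1.5600) + (2.5200) + (21.4200) = 19.6400
Denominator Σ(x_t−x̄)² = 106.9800
r_1 = 19.6400 / 106.9800 = 0.184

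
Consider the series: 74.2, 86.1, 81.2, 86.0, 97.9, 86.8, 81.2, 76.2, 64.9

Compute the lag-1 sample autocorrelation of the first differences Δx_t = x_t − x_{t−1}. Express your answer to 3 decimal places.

-0.037

First differences Δx: 11.9, -4.9, 4.8, 11.9, -11.1, -5.6, -5.0, -11.3
Mean of differences = -1.1625
Numerator Σ(Δx_t−Δx̄)(Δx_{t+1}−Δx̄) = -23.0002
Denominator Σ(Δx_t−Δx̄)² = 626.7188
r_1(Δx) = -23.0002 / 626.7188 = -0.037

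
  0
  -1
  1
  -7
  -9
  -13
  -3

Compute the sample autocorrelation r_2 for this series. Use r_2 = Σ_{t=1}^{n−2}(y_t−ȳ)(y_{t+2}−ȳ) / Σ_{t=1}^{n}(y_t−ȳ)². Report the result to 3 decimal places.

Mean ȳ = (0 − 1 + 1 − 7 − 9 − 13 − 3)/7 = -4.5714
Σ(y_t−ȳ)(y_{t+2}−ȳ) = (25.4694) + (-8.6735) + (-24.6735) + (20.4694) + (-6.9592) = 5.6327
Denominator Σ(y_t−ȳ)² = 163.7143
r_2 = 5.6327 / 163.7143 = 0.034

0.034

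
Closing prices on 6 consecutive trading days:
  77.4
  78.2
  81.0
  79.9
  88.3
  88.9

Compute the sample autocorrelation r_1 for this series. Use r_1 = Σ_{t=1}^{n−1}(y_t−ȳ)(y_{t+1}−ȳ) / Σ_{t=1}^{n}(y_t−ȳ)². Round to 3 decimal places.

Mean ȳ = (77.4 + 78.2 + 81.0 + 79.9 + 88.3 + 88.9)/6 = 82.2833
Σ(y_t−ȳ)(y_{t+1}−ȳ) = (19.9403) + (5.2403) + (3.0586) + (-14.3397) + (39.8103) = 53.7097
Denominator Σ(y_t−ȳ)² = 127.8283
r_1 = 53.7097 / 127.8283 = 0.420

0.420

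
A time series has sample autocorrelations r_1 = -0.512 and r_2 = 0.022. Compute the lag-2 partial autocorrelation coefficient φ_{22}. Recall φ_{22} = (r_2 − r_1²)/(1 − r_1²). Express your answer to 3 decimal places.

φ_{22} = (r_2 − r_1²) / (1 − r_1²)
r_1² = (-0.512)² = 0.262144
Numerator = 0.022 − 0.2621 = -0.2401; denominator = 1 − 0.2621 = 0.7379
φ_{22} = -0.2401 / 0.7379 = -0.325

-0.325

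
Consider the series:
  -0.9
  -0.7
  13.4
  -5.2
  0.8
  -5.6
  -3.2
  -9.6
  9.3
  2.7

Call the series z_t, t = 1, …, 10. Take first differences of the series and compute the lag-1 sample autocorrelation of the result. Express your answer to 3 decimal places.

-0.646

First differences Δz: 0.2, 14.1, -18.6, 6.0, -6.4, 2.4, -6.4, 18.9, -6.6
Mean of differences = 0.4000
Numerator Σ(Δz_t−Δz̄)(Δz_{t+1}−Δz̄) = -690.0200
Denominator Σ(Δz_t−Δz̄)² = 1067.8200
r_1(Δz) = -690.0200 / 1067.8200 = -0.646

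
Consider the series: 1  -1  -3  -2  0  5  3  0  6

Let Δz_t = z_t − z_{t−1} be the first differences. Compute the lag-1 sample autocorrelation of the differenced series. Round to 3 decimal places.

First differences Δz: -2, -2, 1, 2, 5, -2, -3, 6
Mean of differences = 0.6250
Numerator Σ(Δz_t−Δz̄)(Δz_{t+1}−Δz̄) = -9.0156
Denominator Σ(Δz_t−Δz̄)² = 83.8750
r_1(Δz) = -9.0156 / 83.8750 = -0.107

-0.107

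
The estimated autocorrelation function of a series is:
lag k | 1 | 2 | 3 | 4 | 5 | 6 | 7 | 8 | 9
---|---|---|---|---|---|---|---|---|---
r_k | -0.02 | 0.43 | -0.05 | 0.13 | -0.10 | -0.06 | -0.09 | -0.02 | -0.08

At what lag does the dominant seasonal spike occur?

2

The largest autocorrelation is r_2 = 0.43; the remaining lags stay at or below 0.13.
The dominant spike at lag 2 indicates a seasonal period of 2.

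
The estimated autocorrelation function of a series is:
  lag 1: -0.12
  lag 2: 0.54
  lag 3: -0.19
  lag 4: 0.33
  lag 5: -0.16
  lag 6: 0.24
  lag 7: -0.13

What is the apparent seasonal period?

The largest autocorrelation is r_2 = 0.54, with weaker echoes at lags 4 (0.33) and 6 (0.24); the remaining lags stay at or below -0.12.
The dominant spike at lag 2 indicates a seasonal period of 2.

2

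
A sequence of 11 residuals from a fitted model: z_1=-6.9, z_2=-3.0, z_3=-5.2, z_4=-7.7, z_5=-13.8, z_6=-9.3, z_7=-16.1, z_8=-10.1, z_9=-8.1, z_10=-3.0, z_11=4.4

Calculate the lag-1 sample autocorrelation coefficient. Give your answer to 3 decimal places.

0.381

Mean z̄ = (-6.9 − 3.0 − 5.2 − 7.7 − 13.8 − 9.3 − 16.1 − 10.1 − 8.1 − 3.0 + 4.4)/11 = -7.1636
Numerator Σ_{t=1}^{10}(z_t−z̄)(z_{t+1}−z̄) = 118.2869
Denominator Σ(z_t−z̄)² = 310.5655
r_1 = 118.2869 / 310.5655 = 0.381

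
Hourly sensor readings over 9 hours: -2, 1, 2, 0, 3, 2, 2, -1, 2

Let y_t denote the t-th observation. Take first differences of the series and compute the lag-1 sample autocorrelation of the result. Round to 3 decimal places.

First differences Δy: 3, 1, -2, 3, -1, 0, -3, 3
Mean of differences = 0.5000
Numerator Σ(Δy_t−Δȳ)(Δy_{t+1}−Δȳ) = -16.2500
Denominator Σ(Δy_t−Δȳ)² = 40.0000
r_1(Δy) = -16.2500 / 40.0000 = -0.406

-0.406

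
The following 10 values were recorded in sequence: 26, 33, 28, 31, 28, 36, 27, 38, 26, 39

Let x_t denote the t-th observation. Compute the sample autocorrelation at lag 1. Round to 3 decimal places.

Mean x̄ = (26 + 33 + 28 + 31 + 28 + 36 + 27 + 38 + 26 + 39)/10 = 31.2000
Numerator Σ_{t=1}^{9}(x_t−x̄)(x_{t+1}−x̄) = -153.8400
Denominator Σ(x_t−x̄)² = 225.6000
r_1 = -153.8400 / 225.6000 = -0.682

-0.682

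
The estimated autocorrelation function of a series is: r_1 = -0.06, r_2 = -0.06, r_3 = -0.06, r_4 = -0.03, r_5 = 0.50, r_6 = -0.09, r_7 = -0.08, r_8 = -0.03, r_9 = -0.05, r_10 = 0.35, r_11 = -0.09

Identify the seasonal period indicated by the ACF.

The largest autocorrelation is r_5 = 0.50, with a weaker echo at lag 10 (0.35); the remaining lags stay at or below -0.03.
The dominant spike at lag 5 indicates a seasonal period of 5.

5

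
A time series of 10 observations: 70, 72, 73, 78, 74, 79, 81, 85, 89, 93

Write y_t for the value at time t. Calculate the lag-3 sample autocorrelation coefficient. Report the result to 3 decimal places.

Mean ȳ = (70 + 72 + 73 + 78 + 74 + 79 + 81 + 85 + 89 + 93)/10 = 79.4000
Numerator Σ_{t=1}^{7}(y_t−ȳ)(y_{t+3}−ȳ) = 41.1200
Denominator Σ(y_t−ȳ)² = 526.4000
r_3 = 41.1200 / 526.4000 = 0.078

0.078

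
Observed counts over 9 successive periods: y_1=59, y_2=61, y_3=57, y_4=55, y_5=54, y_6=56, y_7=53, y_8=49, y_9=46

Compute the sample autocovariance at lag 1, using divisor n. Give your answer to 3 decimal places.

Mean ȳ = (59 + 61 + 57 + 55 + 54 + 56 + 53 + 49 + 46)/9 = 54.4444
Σ_{t=1}^{8}(y_t−ȳ)(y_{t+1}−ȳ) = 98.6914
γ_1 = 98.6914 / 9 = 10.966

10.966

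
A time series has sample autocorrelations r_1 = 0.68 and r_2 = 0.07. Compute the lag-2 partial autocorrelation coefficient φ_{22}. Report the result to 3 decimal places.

-0.730

φ_{22} = (r_2 − r_1²) / (1 − r_1²)
r_1² = (0.68)² = 0.4624
Numerator = 0.07 − 0.4624 = -0.3924; denominator = 1 − 0.4624 = 0.5376
φ_{22} = -0.3924 / 0.5376 = -0.730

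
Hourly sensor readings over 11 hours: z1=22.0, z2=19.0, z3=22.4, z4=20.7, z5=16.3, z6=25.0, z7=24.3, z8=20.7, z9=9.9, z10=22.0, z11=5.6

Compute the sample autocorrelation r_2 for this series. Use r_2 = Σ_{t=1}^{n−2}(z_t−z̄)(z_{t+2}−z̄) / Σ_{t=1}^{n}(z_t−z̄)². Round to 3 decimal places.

Mean z̄ = (22.0 + 19.0 + 22.4 + 20.7 + 16.3 + 25.0 + 24.3 + 20.7 + 9.9 + 22.0 + 5.6)/11 = 18.9000
Numerator Σ_{t=1}^{9}(z_t−z̄)(z_{t+2}−z̄) = 86.5300
Denominator Σ(z_t−z̄)² = 368.9800
r_2 = 86.5300 / 368.9800 = 0.235

0.235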